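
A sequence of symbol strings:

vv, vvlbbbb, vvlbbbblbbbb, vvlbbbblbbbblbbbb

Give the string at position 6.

Each term is the previous one with lbbbb appended.
From vvlbbbblbbbblbbbb, 2 further steps: vvlbbbblbbbblbbbb → vvlbbbblbbbblbbbblbbbb → (answer).

vvlbbbblbbbblbbbblbbbblbbbb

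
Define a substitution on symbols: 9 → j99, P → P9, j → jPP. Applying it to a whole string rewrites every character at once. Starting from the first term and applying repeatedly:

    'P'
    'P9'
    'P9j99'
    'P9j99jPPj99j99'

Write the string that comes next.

Replace each of the 14 characters of P9j99jPPj99j99 in place — P9 j99 jPP j99 j99 jPP P9 P9 jPP j99 j99 jPP j99 j99 — and concatenate.

P9j99jPPj99j99jPPP9P9jPPj99j99jPPj99j99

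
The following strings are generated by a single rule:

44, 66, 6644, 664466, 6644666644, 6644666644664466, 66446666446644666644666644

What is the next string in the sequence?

Each term (from the third on) is the previous term followed by the one before it: term 3 = 66·44 = 6644.
The next term joins 66446666446644666644666644 and 6644666644664466.

664466664466446666446666446644666644664466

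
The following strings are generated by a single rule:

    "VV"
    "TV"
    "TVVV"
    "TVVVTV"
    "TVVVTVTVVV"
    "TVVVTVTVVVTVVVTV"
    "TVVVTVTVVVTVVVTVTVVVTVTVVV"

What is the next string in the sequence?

TVVVTVTVVVTVVVTVTVVVTVTVVVTVVVTVTVVVTVVVTV

Each term (from the third on) is the previous term followed by the one before it: term 3 = TV·VV = TVVV.
The next term joins TVVVTVTVVVTVVVTVTVVVTVTVVV and TVVVTVTVVVTVVVTV.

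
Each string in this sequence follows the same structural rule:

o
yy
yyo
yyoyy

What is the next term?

yyoyyyyo

From term 3 onward, concatenate the last term with the second-to-last: yy·o = yyo, yyo·yy = yyoyy, …
So term 5 is yyoyy·yyo.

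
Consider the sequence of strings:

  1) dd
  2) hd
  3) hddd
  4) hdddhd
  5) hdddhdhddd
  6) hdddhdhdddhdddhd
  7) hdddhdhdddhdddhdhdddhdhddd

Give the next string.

hdddhdhdddhdddhdhdddhdhdddhdddhdhdddhdddhd

This is a Fibonacci-style word recurrence s(k) = s(k−1)·s(k−2): e.g. hd·dd = hddd.
So term 8 is hdddhdhdddhdddhdhdddhdhddd·hdddhdhdddhdddhd.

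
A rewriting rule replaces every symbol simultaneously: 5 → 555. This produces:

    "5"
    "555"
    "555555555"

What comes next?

555555555555555555555555555

Rewriting each symbol of 555555555: 5→555, 5→555, 5→555, 5→555, 5→555, 5→555, 5→555, 5→555, 5→555, which concatenates to 555 555 555 555 555 555 555 555 555.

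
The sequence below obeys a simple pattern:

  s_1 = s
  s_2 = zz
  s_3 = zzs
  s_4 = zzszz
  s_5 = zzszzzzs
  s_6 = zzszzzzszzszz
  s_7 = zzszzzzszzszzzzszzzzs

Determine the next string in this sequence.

From term 3 onward, concatenate the last term with the second-to-last: zz·s = zzs, zzs·zz = zzszz, …
So term 8 is zzszzzzszzszzzzszzzzs·zzszzzzszzszz.

zzszzzzszzszzzzszzzzszzszzzzszzszz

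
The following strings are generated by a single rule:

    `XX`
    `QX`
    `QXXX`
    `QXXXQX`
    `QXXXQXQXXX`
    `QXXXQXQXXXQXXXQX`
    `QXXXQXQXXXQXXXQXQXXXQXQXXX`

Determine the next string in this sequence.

QXXXQXQXXXQXXXQXQXXXQXQXXXQXXXQXQXXXQXXXQX

Each term (from the third on) is the previous term followed by the one before it: term 3 = QX·XX = QXXX.
So term 8 is QXXXQXQXXXQXXXQXQXXXQXQXXX·QXXXQXQXXXQXXXQX.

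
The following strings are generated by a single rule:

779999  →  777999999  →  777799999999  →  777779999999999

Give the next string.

777777999999999999

Reading off run lengths: 7 runs 2, 3, 4, 5; 9 runs 4, 6, 8, 10 — each is linear in n, where the shown terms are n = 2, 3, 4, 5.
For the next term, n = 6, so the run lengths are 6, 12.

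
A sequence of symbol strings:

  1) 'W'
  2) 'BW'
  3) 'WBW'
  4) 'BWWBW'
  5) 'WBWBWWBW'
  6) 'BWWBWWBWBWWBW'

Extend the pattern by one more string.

This is a Fibonacci-style word recurrence s(k) = s(k−2)·s(k−1): e.g. W·BW = WBW.
The next term joins WBWBWWBW and BWWBWWBWBWWBW.

WBWBWWBWBWWBWWBWBWWBW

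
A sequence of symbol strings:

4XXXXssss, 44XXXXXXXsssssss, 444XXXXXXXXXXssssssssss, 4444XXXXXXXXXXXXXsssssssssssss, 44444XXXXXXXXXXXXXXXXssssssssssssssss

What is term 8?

44444444XXXXXXXXXXXXXXXXXXXXXXXXXsssssssssssssssssssssssss

Reading off run lengths: 4 runs 1, 2, 3, 4, 5; X runs 4, 7, 10, 13, 16; s runs 4, 7, 10, 13, 16 — each is linear in n (n = 1, 2, …).
Setting n = 8 gives 8, 25, 25 characters in each block.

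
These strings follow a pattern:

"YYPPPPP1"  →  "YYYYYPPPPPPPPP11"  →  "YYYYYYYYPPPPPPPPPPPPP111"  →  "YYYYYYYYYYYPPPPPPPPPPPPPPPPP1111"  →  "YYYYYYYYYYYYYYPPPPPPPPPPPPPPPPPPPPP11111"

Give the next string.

YYYYYYYYYYYYYYYYYPPPPPPPPPPPPPPPPPPPPPPPPP111111

Term n consists of 3n-1 Y's, followed by 4n+1 P's, followed by n 1's (n = 1, 2, …).
For the next term, n = 6, so the run lengths are 17, 25, 6.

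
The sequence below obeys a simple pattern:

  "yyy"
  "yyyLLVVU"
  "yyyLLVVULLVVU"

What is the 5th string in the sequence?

Each term is the previous one with LLVVU appended.
From yyyLLVVULLVVU, 2 further steps: yyyLLVVULLVVU → yyyLLVVULLVVULLVVU → (answer).

yyyLLVVULLVVULLVVULLVVU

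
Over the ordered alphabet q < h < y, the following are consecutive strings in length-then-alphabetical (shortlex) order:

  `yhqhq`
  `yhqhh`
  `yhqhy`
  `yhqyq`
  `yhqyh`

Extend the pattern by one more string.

yhqyy

Treat yhqyh as a base-3 numeral over the given alphabet and add one, carrying through any trailing y's.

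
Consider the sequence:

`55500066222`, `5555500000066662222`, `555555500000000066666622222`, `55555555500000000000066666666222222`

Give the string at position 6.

Term n consists of 2n+1 5's, followed by 3n 0's, followed by 2n 6's, followed by n+2 2's (n = 1, 2, …).
At n = 6 the blocks have lengths 13, 18, 12, 8.

555555555555500000000000000000066666666666622222222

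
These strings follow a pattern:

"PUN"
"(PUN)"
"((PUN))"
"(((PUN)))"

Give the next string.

s(k+1) = (·s(k)·), so each term gains ( as a prefix and ) as a suffix.
Applying this once more to (((PUN))):

((((PUN))))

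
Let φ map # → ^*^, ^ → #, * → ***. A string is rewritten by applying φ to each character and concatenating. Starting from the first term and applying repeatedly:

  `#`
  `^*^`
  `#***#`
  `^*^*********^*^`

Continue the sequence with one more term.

Applying the rule to each of the 15 symbols of ^*^*********^*^ gives the pieces # *** # *** *** *** *** *** *** *** *** *** # *** #, which concatenate to the answer.

#***#***************************#***#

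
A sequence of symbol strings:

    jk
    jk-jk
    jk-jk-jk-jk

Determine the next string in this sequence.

jk-jk-jk-jk-jk-jk-jk-jk

s(k+1) = s(k)·-·s(k) — each term doubles the last with '-' between the halves.
One more doubling of jk-jk-jk-jk gives the answer.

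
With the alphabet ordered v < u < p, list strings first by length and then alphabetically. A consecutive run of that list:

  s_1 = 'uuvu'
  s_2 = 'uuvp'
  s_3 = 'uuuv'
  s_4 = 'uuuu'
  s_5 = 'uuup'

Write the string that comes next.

The successor of uuup increments the rightmost position that isn't already p and resets every position after it to v.

uupv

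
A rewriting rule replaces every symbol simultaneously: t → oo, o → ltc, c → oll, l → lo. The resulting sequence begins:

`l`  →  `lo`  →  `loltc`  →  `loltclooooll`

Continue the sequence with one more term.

loltcloooollloltcltcltcltclolo

Apply φ to loltclooooll symbol by symbol: l→lo, o→ltc, l→lo, t→oo, c→oll, l→lo, o→ltc, o→ltc, o→ltc, o→ltc, l→lo, l→lo; joined: lo ltc lo oo oll lo ltc ltc ltc ltc lo lo.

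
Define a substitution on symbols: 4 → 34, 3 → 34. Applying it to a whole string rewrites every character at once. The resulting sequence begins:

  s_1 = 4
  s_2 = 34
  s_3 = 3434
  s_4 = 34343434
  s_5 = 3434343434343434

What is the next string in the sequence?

34343434343434343434343434343434

Replace each of the 16 characters of 3434343434343434 in place — 34 34 34 34 34 34 34 34 34 34 34 34 34 34 34 34 — and concatenate.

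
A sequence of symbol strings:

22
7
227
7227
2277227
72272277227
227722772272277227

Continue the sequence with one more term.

72272277227227722772272277227

Each term (from the third on) is the two preceding terms concatenated in order: term 3 = 22·7 = 227.
Continuing: 72272277227 · 227722772272277227 gives term 8.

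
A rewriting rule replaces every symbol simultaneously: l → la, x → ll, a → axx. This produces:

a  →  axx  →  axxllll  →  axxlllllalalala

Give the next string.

Rewriting the 15 symbols of axxlllllalalala one by one yields axx ll ll la la la la la axx la axx la axx la axx; concatenated:

axxlllllalalalalaaxxlaaxxlaaxxlaaxx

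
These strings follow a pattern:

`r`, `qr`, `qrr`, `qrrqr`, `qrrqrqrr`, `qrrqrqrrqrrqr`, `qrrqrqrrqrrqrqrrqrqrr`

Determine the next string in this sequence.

This is a Fibonacci-style word recurrence s(k) = s(k−1)·s(k−2): e.g. qr·r = qrr.
So term 8 is qrrqrqrrqrrqrqrrqrqrr·qrrqrqrrqrrqr.

qrrqrqrrqrrqrqrrqrqrrqrrqrqrrqrrqr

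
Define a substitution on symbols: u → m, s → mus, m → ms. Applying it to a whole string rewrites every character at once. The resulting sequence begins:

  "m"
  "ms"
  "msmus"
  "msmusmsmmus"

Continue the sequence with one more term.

msmusmsmmusmsmusmsmsmmus

Apply φ to msmusmsmmus symbol by symbol: m→ms, s→mus, m→ms, u→m, s→mus, m→ms, s→mus, m→ms, m→ms, u→m, s→mus; joined: ms mus ms m mus ms mus ms ms m mus.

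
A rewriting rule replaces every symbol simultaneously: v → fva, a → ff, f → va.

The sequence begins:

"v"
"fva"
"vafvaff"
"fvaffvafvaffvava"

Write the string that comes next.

Applying the rule to each of the 16 symbols of fvaffvafvaffvava gives the pieces va fva ff va va fva ff va fva ff va va fva ff fva ff, which concatenate to the answer.

vafvaffvavafvaffvafvaffvavafvafffvaff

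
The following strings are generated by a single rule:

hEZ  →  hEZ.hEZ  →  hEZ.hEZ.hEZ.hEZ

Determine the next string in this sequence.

hEZ.hEZ.hEZ.hEZ.hEZ.hEZ.hEZ.hEZ

Every step duplicates the string with '.' between the halves.
One more doubling of hEZ.hEZ.hEZ.hEZ gives the answer.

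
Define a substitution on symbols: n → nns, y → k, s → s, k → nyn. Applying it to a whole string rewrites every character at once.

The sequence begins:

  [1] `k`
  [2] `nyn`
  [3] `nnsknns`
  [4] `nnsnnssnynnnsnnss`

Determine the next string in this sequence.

Replace each of the 17 characters of nnsnnssnynnnsnnss in place — nns nns s nns nns s s nns k nns nns nns s nns nns s s — and concatenate.

nnsnnssnnsnnsssnnsknnsnnsnnssnnsnnsss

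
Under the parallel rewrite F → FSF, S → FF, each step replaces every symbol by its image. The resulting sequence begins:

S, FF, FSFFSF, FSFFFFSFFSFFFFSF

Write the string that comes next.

FSFFFFSFFSFFSFFSFFFFSFFSFFFFSFFSFFSFFSFFFFSF

φ(FSFFFFSFFSFFFFSF) expands symbol-by-symbol to FSF FF FSF FSF FSF FSF FF FSF FSF FF FSF FSF FSF FSF FF FSF; joining the 16 pieces gives the next term.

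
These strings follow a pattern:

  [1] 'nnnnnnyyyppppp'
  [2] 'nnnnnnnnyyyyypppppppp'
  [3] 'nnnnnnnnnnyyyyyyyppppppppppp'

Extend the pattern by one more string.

nnnnnnnnnnnnyyyyyyyyypppppppppppppp

Each string has the form n^{2n+2} y^{2n-1} p^{3n-1}, where the shown terms are n = 2, 3, 4.
For the next term, n = 5, so the run lengths are 12, 9, 14.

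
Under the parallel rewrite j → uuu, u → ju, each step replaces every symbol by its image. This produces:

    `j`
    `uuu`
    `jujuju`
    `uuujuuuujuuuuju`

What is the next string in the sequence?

φ(uuujuuuujuuuuju) expands symbol-by-symbol to ju ju ju uuu ju ju ju ju uuu ju ju ju ju uuu ju; joining the 15 pieces gives the next term.

jujujuuuujujujujuuuujujujujuuuuju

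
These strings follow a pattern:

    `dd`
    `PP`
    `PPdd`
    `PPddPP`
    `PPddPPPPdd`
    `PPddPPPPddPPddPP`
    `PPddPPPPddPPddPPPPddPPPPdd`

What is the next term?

Each term (from the third on) is the previous term followed by the one before it: term 3 = PP·dd = PPdd.
So term 8 is PPddPPPPddPPddPPPPddPPPPdd·PPddPPPPddPPddPP.

PPddPPPPddPPddPPPPddPPPPddPPddPPPPddPPddPP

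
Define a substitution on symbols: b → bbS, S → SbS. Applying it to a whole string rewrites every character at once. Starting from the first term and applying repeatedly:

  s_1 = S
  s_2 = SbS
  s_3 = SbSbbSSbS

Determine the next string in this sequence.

SbSbbSSbSbbSbbSSbSSbSbbSSbS

Expanding SbSbbSSbS: S→SbS, b→bbS, S→SbS, b→bbS, b→bbS, S→SbS, S→SbS, b→bbS, S→SbS. Concatenated: SbS bbS SbS bbS bbS SbS SbS bbS SbS.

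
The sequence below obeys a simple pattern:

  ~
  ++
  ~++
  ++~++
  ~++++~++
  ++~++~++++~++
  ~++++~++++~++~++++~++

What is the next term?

This is a Fibonacci-style word recurrence s(k) = s(k−2)·s(k−1): e.g. ~·++ = ~++.
So term 8 is ++~++~++++~++·~++++~++++~++~++++~++.

++~++~++++~++~++++~++++~++~++++~++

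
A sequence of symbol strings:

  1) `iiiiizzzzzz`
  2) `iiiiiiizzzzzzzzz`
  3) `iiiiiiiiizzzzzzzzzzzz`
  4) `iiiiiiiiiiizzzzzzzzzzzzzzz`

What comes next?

Term n consists of 2n+1 i's, followed by 3n z's, where the shown terms are n = 2, 3, 4, 5.
For the next term, n = 6, so the run lengths are 13, 18.

iiiiiiiiiiiiizzzzzzzzzzzzzzzzzz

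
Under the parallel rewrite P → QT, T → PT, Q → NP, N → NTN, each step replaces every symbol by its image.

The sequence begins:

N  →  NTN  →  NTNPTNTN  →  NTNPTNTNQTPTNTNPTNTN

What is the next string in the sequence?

φ(NTNPTNTNQTPTNTNPTNTN) expands symbol-by-symbol to NTN PT NTN QT PT NTN PT NTN NP PT QT PT NTN PT NTN QT PT NTN PT NTN; joining the 20 pieces gives the next term.

NTNPTNTNQTPTNTNPTNTNNPPTQTPTNTNPTNTNQTPTNTNPTNTN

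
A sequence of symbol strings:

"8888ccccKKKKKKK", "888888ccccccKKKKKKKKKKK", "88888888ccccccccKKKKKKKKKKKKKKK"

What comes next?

The n-th term is 2n 8's then 2n c's then 4n-1 K's, where the shown terms are n = 2, 3, 4.
Setting n = 5 gives 10, 10, 19 characters in each block.

8888888888ccccccccccKKKKKKKKKKKKKKKKKKK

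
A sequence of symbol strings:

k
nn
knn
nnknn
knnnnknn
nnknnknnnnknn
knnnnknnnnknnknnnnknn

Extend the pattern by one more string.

nnknnknnnnknnknnnnknnnnknnknnnnknn

Each term (from the third on) is the two preceding terms concatenated in order: term 3 = k·nn = knn.
So term 8 is nnknnknnnnknn·knnnnknnnnknnknnnnknn.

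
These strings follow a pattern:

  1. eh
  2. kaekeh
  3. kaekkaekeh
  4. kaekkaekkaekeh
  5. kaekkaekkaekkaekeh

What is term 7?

Each term is the previous one with kaek prepended.
From kaekkaekkaekkaekeh, 2 further steps: kaekkaekkaekkaekeh → kaekkaekkaekkaekkaekeh → (answer).

kaekkaekkaekkaekkaekkaekeh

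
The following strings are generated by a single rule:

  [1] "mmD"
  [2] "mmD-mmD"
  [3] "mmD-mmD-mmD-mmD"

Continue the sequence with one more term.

s(k+1) = s(k)·-·s(k) — each term doubles the last with '-' between the halves.
Doubling mmD-mmD-mmD-mmD with '-' between the halves:

mmD-mmD-mmD-mmD-mmD-mmD-mmD-mmD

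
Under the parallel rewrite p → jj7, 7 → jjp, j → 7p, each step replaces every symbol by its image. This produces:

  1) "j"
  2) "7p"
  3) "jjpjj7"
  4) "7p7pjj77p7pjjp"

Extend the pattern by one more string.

Replace each of the 14 characters of 7p7pjj77p7pjjp in place — jjp jj7 jjp jj7 7p 7p jjp jjp jj7 jjp jj7 7p 7p jj7 — and concatenate.

jjpjj7jjpjj77p7pjjpjjpjj7jjpjj77p7pjj7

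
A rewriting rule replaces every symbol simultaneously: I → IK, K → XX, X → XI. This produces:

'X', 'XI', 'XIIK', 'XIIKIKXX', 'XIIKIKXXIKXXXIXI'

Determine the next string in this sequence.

Applying the rule to each of the 16 symbols of XIIKIKXXIKXXXIXI gives the pieces XI IK IK XX IK XX XI XI IK XX XI XI XI IK XI IK, which concatenate to the answer.

XIIKIKXXIKXXXIXIIKXXXIXIXIIKXIIK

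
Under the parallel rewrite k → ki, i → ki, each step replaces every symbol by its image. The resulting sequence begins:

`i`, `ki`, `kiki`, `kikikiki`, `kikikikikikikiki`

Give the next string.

Applying the rule to each of the 16 symbols of kikikikikikikiki gives the pieces ki ki ki ki ki ki ki ki ki ki ki ki ki ki ki ki, which concatenate to the answer.

kikikikikikikikikikikikikikikiki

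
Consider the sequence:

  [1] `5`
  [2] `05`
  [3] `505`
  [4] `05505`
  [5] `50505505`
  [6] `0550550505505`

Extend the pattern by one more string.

Each term (from the third on) is the two preceding terms concatenated in order: term 3 = 5·05 = 505.
So term 7 is 50505505·0550550505505.

505055050550550505505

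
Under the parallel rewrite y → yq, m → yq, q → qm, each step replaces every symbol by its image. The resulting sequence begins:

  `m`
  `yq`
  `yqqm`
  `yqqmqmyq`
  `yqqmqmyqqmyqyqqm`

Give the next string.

yqqmqmyqqmyqyqqmqmyqyqqmyqqmqmyq

φ(yqqmqmyqqmyqyqqm) expands symbol-by-symbol to yq qm qm yq qm yq yq qm qm yq yq qm yq qm qm yq; joining the 16 pieces gives the next term.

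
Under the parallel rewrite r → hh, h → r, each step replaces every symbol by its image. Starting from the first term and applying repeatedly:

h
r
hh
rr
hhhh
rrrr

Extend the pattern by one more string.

hhhhhhhh

Rewriting each symbol of rrrr: r→hh, r→hh, r→hh, r→hh, which concatenates to hh hh hh hh.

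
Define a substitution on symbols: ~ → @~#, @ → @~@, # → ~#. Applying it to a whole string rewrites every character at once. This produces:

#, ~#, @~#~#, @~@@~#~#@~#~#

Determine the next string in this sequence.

Rewriting the 13 symbols of @~@@~#~#@~#~# one by one yields @~@ @~# @~@ @~@ @~# ~# @~# ~# @~@ @~# ~# @~# ~#; concatenated:

@~@@~#@~@@~@@~#~#@~#~#@~@@~#~#@~#~#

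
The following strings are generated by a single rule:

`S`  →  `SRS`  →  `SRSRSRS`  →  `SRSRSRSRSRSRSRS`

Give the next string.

s(k+1) = s(k)·R·s(k) — each term doubles the last with 'R' between the halves.
So the next term is two copies of SRSRSRSRSRSRSRS with 'R' between the halves.

SRSRSRSRSRSRSRSRSRSRSRSRSRSRSRS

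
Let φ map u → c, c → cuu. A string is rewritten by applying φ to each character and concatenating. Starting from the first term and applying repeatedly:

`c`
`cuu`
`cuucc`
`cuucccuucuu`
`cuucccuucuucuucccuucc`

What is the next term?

cuucccuucuucuucccuucccuucccuucuucuucccuucuu

φ(cuucccuucuucuucccuucc) expands symbol-by-symbol to cuu c c cuu cuu cuu c c cuu c c cuu c c cuu cuu cuu c c cuu cuu; joining the 21 pieces gives the next term.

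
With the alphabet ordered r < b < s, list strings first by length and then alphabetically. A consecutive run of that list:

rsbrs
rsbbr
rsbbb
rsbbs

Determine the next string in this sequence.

rsbsr

Treat rsbbs as a base-3 numeral over the given alphabet and add one, carrying through any trailing s's.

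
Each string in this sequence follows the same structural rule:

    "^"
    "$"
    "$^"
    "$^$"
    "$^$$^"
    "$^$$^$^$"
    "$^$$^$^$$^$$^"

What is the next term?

$^$$^$^$$^$$^$^$$^$^$

This is a Fibonacci-style word recurrence s(k) = s(k−1)·s(k−2): e.g. $·^ = $^.
So term 8 is $^$$^$^$$^$$^·$^$$^$^$.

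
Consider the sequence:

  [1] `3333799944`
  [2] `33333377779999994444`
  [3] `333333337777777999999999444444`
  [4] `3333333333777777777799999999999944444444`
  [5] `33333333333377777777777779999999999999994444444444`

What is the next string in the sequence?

Term n consists of 2n+2 3's, followed by 3n-2 7's, followed by 3n 9's, followed by 2n 4's (n = 1, 2, …).
For the next term, n = 6, so the run lengths are 14, 16, 18, 12.

333333333333337777777777777777999999999999999999444444444444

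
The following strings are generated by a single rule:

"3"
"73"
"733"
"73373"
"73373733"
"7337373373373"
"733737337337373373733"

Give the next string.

Each term (from the third on) is the previous term followed by the one before it: term 3 = 73·3 = 733.
The next term joins 733737337337373373733 and 7337373373373.

7337373373373733737337337373373373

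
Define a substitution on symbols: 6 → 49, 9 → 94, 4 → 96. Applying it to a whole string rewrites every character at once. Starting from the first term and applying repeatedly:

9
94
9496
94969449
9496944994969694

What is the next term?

Applying the rule to each of the 16 symbols of 9496944994969694 gives the pieces 94 96 94 49 94 96 96 94 94 96 94 49 94 49 94 96, which concatenate to the answer.

94969449949696949496944994499496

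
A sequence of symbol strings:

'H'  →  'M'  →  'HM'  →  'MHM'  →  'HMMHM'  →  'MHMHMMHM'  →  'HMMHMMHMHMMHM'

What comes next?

Each term (from the third on) is the two preceding terms concatenated in order: term 3 = H·M = HM.
So term 8 is MHMHMMHM·HMMHMMHMHMMHM.

MHMHMMHMHMMHMMHMHMMHM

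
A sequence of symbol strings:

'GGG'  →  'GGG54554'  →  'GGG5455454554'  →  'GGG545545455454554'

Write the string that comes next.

Each term is the previous one with 54554 appended.
Applying this once more to GGG545545455454554:

GGG54554545545455454554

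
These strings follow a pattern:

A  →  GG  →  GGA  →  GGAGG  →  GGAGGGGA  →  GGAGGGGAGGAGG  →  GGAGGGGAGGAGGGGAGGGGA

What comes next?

This is a Fibonacci-style word recurrence s(k) = s(k−1)·s(k−2): e.g. GG·A = GGA.
So term 8 is GGAGGGGAGGAGGGGAGGGGA·GGAGGGGAGGAGG.

GGAGGGGAGGAGGGGAGGGGAGGAGGGGAGGAGG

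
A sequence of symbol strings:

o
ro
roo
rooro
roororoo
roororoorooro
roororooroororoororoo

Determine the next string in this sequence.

roororooroororoororooroororoorooro

This is a Fibonacci-style word recurrence s(k) = s(k−1)·s(k−2): e.g. ro·o = roo.
Continuing: roororooroororoororoo · roororoorooro gives term 8.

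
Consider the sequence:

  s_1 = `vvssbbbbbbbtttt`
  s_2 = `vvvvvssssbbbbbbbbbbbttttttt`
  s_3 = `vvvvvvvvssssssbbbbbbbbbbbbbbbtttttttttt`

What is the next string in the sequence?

vvvvvvvvvvvssssssssbbbbbbbbbbbbbbbbbbbttttttttttttt

Term n consists of 3n-1 v's, followed by 2n s's, followed by 4n+3 b's, followed by 3n+1 t's (n = 1, 2, …).
At n = 4 the blocks have lengths 11, 8, 19, 13.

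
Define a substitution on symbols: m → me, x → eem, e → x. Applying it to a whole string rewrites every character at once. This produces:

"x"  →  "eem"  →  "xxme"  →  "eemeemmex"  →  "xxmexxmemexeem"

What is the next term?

Replace each of the 14 characters of xxmexxmemexeem in place — eem eem me x eem eem me x me x eem x x me — and concatenate.

eemeemmexeemeemmexmexeemxxme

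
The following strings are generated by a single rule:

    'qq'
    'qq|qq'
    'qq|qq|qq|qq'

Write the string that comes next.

Every step duplicates the string with '|' between the halves.
So the next term is two copies of qq|qq|qq|qq with '|' between the halves.

qq|qq|qq|qq|qq|qq|qq|qq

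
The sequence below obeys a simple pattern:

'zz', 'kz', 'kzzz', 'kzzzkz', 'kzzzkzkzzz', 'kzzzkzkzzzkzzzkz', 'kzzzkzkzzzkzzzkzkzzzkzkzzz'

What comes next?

kzzzkzkzzzkzzzkzkzzzkzkzzzkzzzkzkzzzkzzzkz

Each term (from the third on) is the previous term followed by the one before it: term 3 = kz·zz = kzzz.
The next term joins kzzzkzkzzzkzzzkzkzzzkzkzzz and kzzzkzkzzzkzzzkz.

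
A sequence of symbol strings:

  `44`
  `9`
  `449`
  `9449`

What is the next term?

4499449

This is a Fibonacci-style word recurrence s(k) = s(k−2)·s(k−1): e.g. 44·9 = 449.
Continuing: 449 · 9449 gives term 5.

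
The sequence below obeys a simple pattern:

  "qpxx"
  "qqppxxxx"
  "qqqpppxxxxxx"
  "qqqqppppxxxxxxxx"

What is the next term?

Reading off run lengths: q runs 1, 2, 3, 4; p runs 1, 2, 3, 4; x runs 2, 4, 6, 8 — each is linear in n (n = 1, 2, …).
For the next term, n = 5, so the run lengths are 5, 5, 10.

qqqqqpppppxxxxxxxxxx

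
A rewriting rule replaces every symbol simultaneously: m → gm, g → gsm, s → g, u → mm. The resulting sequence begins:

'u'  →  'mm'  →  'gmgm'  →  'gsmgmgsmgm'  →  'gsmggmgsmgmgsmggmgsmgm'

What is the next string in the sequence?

Rewriting the 22 symbols of gsmggmgsmgmgsmggmgsmgm one by one yields gsm g gm gsm gsm gm gsm g gm gsm gm gsm g gm gsm gsm gm gsm g gm gsm gm; concatenated:

gsmggmgsmgsmgmgsmggmgsmgmgsmggmgsmgsmgmgsmggmgsmgm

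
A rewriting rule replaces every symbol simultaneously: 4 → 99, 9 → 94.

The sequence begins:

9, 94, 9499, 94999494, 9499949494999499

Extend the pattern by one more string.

94999494949994999499949494999494

Applying the rule to each of the 16 symbols of 9499949494999499 gives the pieces 94 99 94 94 94 99 94 99 94 99 94 94 94 99 94 94, which concatenate to the answer.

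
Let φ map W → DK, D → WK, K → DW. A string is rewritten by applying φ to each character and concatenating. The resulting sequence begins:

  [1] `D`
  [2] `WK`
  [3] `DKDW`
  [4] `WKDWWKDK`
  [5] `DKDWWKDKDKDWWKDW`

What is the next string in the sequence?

WKDWWKDKDKDWWKDWWKDWWKDKDKDWWKDK

Replace each of the 16 characters of DKDWWKDKDKDWWKDW in place — WK DW WK DK DK DW WK DW WK DW WK DK DK DW WK DK — and concatenate.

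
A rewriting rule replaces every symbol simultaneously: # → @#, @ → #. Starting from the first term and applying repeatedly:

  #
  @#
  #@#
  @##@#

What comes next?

Rewriting each symbol of @##@#: @→#, #→@#, #→@#, @→#, #→@#, which concatenates to # @# @# # @#.

#@#@##@#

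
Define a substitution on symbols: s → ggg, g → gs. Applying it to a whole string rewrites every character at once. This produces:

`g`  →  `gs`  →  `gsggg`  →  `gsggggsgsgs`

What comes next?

gsggggsgsgsgsggggsggggsggg

Expanding gsggggsgsgs: g→gs, s→ggg, g→gs, g→gs, g→gs, g→gs, s→ggg, g→gs, s→ggg, g→gs, s→ggg. Concatenated: gs ggg gs gs gs gs ggg gs ggg gs ggg.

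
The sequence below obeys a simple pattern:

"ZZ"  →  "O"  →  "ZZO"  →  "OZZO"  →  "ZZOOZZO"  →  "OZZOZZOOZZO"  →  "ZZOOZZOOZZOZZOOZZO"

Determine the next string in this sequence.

Each term (from the third on) is the two preceding terms concatenated in order: term 3 = ZZ·O = ZZO.
So term 8 is OZZOZZOOZZO·ZZOOZZOOZZOZZOOZZO.

OZZOZZOOZZOZZOOZZOOZZOZZOOZZO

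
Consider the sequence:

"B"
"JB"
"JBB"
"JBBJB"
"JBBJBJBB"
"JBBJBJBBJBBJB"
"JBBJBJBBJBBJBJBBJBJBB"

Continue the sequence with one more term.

JBBJBJBBJBBJBJBBJBJBBJBBJBJBBJBBJB

Each term (from the third on) is the previous term followed by the one before it: term 3 = JB·B = JBB.
So term 8 is JBBJBJBBJBBJBJBBJBJBB·JBBJBJBBJBBJB.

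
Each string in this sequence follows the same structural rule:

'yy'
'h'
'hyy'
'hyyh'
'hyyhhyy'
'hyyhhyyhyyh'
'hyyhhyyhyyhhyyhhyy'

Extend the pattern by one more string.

Each term (from the third on) is the previous term followed by the one before it: term 3 = h·yy = hyy.
Continuing: hyyhhyyhyyhhyyhhyy · hyyhhyyhyyh gives term 8.

hyyhhyyhyyhhyyhhyyhyyhhyyhyyh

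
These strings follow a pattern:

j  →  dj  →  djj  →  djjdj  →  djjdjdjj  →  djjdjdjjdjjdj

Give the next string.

From term 3 onward, concatenate the last term with the second-to-last: dj·j = djj, djj·dj = djjdj, …
So term 7 is djjdjdjjdjjdj·djjdjdjj.

djjdjdjjdjjdjdjjdjdjj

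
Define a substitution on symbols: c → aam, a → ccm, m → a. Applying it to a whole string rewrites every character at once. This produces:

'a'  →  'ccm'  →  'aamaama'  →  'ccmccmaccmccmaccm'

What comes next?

Replace each of the 17 characters of ccmccmaccmccmaccm in place — aam aam a aam aam a ccm aam aam a aam aam a ccm aam aam a — and concatenate.

aamaamaaamaamaccmaamaamaaamaamaccmaamaama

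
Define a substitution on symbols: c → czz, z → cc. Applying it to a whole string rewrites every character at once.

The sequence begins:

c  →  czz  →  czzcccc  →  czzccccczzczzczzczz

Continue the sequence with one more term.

Replace each of the 19 characters of czzccccczzczzczzczz in place — czz cc cc czz czz czz czz czz cc cc czz cc cc czz cc cc czz cc cc — and concatenate.

czzccccczzczzczzczzczzccccczzccccczzccccczzcccc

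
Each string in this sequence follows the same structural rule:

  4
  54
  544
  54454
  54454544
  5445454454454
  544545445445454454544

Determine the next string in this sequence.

This is a Fibonacci-style word recurrence s(k) = s(k−1)·s(k−2): e.g. 54·4 = 544.
The next term joins 544545445445454454544 and 5445454454454.

5445454454454544545445445454454454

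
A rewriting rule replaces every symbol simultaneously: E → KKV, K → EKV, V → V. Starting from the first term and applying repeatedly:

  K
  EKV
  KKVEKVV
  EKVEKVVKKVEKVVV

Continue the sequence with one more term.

Rewriting the 15 symbols of EKVEKVVKKVEKVVV one by one yields KKV EKV V KKV EKV V V EKV EKV V KKV EKV V V V; concatenated:

KKVEKVVKKVEKVVVEKVEKVVKKVEKVVVV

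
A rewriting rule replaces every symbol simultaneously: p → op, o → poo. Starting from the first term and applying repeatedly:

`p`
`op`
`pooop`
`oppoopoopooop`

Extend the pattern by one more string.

pooopoppoopoooppoopoooppoopoopooop

Applying the rule to each of the 13 symbols of oppoopoopooop gives the pieces poo op op poo poo op poo poo op poo poo poo op, which concatenate to the answer.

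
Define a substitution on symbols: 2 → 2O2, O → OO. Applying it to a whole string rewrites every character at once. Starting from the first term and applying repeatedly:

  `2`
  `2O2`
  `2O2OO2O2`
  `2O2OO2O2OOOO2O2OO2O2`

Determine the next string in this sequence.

Rewriting the 20 symbols of 2O2OO2O2OOOO2O2OO2O2 one by one yields 2O2 OO 2O2 OO OO 2O2 OO 2O2 OO OO OO OO 2O2 OO 2O2 OO OO 2O2 OO 2O2; concatenated:

2O2OO2O2OOOO2O2OO2O2OOOOOOOO2O2OO2O2OOOO2O2OO2O2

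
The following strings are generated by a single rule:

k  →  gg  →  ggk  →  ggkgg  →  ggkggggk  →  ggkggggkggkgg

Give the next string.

ggkggggkggkggggkggggk

From term 3 onward, concatenate the last term with the second-to-last: gg·k = ggk, ggk·gg = ggkgg, …
Continuing: ggkggggkggkgg · ggkggggk gives term 7.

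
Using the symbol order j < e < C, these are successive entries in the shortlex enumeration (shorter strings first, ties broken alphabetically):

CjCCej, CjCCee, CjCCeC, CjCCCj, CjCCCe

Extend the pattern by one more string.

CjCCCC

Find the rightmost character of CjCCCe below C, bump it to the next letter, and reset everything to its right to j.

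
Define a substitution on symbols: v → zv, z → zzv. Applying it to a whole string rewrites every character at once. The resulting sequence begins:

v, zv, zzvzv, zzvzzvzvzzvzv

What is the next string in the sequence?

zzvzzvzvzzvzzvzvzzvzvzzvzzvzvzzvzv

Replace each of the 13 characters of zzvzzvzvzzvzv in place — zzv zzv zv zzv zzv zv zzv zv zzv zzv zv zzv zv — and concatenate.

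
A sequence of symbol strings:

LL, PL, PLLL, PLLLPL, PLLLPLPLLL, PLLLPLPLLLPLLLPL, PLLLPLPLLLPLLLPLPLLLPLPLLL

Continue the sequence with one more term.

From term 3 onward, concatenate the last term with the second-to-last: PL·LL = PLLL, PLLL·PL = PLLLPL, …
Continuing: PLLLPLPLLLPLLLPLPLLLPLPLLL · PLLLPLPLLLPLLLPL gives term 8.

PLLLPLPLLLPLLLPLPLLLPLPLLLPLLLPLPLLLPLLLPL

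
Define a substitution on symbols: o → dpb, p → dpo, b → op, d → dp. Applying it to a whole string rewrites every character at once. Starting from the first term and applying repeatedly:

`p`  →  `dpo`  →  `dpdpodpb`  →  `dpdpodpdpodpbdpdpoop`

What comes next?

Applying the rule to each of the 20 symbols of dpdpodpdpodpbdpdpoop gives the pieces dp dpo dp dpo dpb dp dpo dp dpo dpb dp dpo op dp dpo dp dpo dpb dpb dpo, which concatenate to the answer.

dpdpodpdpodpbdpdpodpdpodpbdpdpoopdpdpodpdpodpbdpbdpo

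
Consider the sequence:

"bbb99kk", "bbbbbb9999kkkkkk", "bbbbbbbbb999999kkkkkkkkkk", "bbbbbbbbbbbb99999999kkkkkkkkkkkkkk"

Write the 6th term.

bbbbbbbbbbbbbbbbbb999999999999kkkkkkkkkkkkkkkkkkkkkk

Each string has the form b^{3n} 9^{2n} k^{4n-2} (n = 1, 2, …).
At n = 6 the blocks have lengths 18, 12, 22.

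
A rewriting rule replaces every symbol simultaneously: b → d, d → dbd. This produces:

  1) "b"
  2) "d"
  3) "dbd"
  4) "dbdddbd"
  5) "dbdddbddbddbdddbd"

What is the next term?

dbdddbddbddbdddbddbdddbddbdddbddbddbdddbd

φ(dbdddbddbddbdddbd) expands symbol-by-symbol to dbd d dbd dbd dbd d dbd dbd d dbd dbd d dbd dbd dbd d dbd; joining the 17 pieces gives the next term.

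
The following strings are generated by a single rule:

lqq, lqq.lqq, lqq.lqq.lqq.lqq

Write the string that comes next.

s(k+1) = s(k)·.·s(k) — each term doubles the last with '.' between the halves.
Doubling lqq.lqq.lqq.lqq with '.' between the halves:

lqq.lqq.lqq.lqq.lqq.lqq.lqq.lqq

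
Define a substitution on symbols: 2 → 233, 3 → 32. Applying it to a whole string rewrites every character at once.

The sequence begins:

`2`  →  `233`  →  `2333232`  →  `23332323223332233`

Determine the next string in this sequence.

φ(23332323223332233) expands symbol-by-symbol to 233 32 32 32 233 32 233 32 233 233 32 32 32 233 233 32 32; joining the 17 pieces gives the next term.

23332323223332233322332333232322332333232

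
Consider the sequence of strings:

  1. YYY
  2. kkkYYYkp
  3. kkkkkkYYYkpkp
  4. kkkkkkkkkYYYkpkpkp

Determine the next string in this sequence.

s(k+1) = kkk·s(k)·kp, so each term gains kkk as a prefix and kp as a suffix.
Applying this once more to kkkkkkkkkYYYkpkpkp:

kkkkkkkkkkkkYYYkpkpkpkp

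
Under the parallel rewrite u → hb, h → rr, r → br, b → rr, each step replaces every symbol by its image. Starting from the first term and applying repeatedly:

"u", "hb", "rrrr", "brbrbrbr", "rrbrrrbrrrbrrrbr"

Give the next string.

brbrrrbrbrbrrrbrbrbrrrbrbrbrrrbr

φ(rrbrrrbrrrbrrrbr) expands symbol-by-symbol to br br rr br br br rr br br br rr br br br rr br; joining the 16 pieces gives the next term.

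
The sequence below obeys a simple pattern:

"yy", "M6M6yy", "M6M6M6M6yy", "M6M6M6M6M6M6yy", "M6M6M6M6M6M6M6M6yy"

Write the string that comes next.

The strings grow by a fixed prefix M6M6 each time.
Applying this once more to M6M6M6M6M6M6M6M6yy:

M6M6M6M6M6M6M6M6M6M6yy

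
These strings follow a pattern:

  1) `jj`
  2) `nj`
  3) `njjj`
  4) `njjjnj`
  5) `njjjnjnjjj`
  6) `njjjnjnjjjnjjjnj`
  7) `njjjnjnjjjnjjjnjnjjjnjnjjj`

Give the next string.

This is a Fibonacci-style word recurrence s(k) = s(k−1)·s(k−2): e.g. nj·jj = njjj.
Continuing: njjjnjnjjjnjjjnjnjjjnjnjjj · njjjnjnjjjnjjjnj gives term 8.

njjjnjnjjjnjjjnjnjjjnjnjjjnjjjnjnjjjnjjjnj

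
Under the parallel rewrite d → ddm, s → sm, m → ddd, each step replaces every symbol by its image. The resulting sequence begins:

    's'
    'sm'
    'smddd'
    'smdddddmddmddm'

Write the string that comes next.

smdddddmddmddmddmddmdddddmddmdddddmddmddd

Applying the rule to each of the 14 symbols of smdddddmddmddm gives the pieces sm ddd ddm ddm ddm ddm ddm ddd ddm ddm ddd ddm ddm ddd, which concatenate to the answer.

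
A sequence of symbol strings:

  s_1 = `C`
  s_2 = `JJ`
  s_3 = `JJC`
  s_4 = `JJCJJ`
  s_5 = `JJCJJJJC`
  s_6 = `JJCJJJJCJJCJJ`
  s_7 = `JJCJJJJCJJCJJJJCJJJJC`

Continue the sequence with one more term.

From term 3 onward, concatenate the last term with the second-to-last: JJ·C = JJC, JJC·JJ = JJCJJ, …
The next term joins JJCJJJJCJJCJJJJCJJJJC and JJCJJJJCJJCJJ.

JJCJJJJCJJCJJJJCJJJJCJJCJJJJCJJCJJ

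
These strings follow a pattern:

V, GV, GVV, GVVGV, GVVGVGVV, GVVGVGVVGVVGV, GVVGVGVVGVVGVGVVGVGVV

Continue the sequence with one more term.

Each term (from the third on) is the previous term followed by the one before it: term 3 = GV·V = GVV.
The next term joins GVVGVGVVGVVGVGVVGVGVV and GVVGVGVVGVVGV.

GVVGVGVVGVVGVGVVGVGVVGVVGVGVVGVVGV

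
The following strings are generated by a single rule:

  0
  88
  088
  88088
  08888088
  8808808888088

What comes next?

From term 3 onward, concatenate the second-to-last term with the last: 0·88 = 088, 88·088 = 88088, …
So term 7 is 08888088·8808808888088.

088880888808808888088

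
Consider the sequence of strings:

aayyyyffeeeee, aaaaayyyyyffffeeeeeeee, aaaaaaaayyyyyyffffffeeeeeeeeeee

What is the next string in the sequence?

aaaaaaaaaaayyyyyyyffffffffeeeeeeeeeeeeee

Reading off run lengths: a runs 2, 5, 8; y runs 4, 5, 6; f runs 2, 4, 6; e runs 5, 8, 11 — each is linear in n (n = 1, 2, …).
At n = 4 the blocks have lengths 11, 7, 8, 14.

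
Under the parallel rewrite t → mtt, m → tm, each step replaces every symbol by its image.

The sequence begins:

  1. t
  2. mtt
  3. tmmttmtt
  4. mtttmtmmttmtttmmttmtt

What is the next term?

φ(mtttmtmmttmtttmmttmtt) expands symbol-by-symbol to tm mtt mtt mtt tm mtt tm tm mtt mtt tm mtt mtt mtt tm tm mtt mtt tm mtt mtt; joining the 21 pieces gives the next term.

tmmttmttmtttmmtttmtmmttmtttmmttmttmtttmtmmttmtttmmttmtt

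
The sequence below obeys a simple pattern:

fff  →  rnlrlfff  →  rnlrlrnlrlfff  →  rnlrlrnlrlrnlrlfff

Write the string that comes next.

Each term is the previous one with rnlrl prepended.
Applying this once more to rnlrlrnlrlrnlrlfff:

rnlrlrnlrlrnlrlrnlrlfff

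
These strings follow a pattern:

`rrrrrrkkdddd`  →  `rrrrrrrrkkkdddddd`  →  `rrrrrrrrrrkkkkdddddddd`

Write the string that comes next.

rrrrrrrrrrrrkkkkkdddddddddd

The n-th term is 2n+2 r's then n k's then 2n d's, where the shown terms are n = 2, 3, 4.
Setting n = 5 gives 12, 5, 10 characters in each block.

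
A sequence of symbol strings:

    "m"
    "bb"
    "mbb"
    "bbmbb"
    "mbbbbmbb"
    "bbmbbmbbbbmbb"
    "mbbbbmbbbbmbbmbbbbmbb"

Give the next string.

bbmbbmbbbbmbbmbbbbmbbbbmbbmbbbbmbb

From term 3 onward, concatenate the second-to-last term with the last: m·bb = mbb, bb·mbb = bbmbb, …
So term 8 is bbmbbmbbbbmbb·mbbbbmbbbbmbbmbbbbmbb.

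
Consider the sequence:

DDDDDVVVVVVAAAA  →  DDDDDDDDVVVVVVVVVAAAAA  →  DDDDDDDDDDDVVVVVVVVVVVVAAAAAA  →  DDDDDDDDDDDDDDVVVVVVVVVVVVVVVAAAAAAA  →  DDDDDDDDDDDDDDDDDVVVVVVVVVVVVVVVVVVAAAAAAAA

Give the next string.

DDDDDDDDDDDDDDDDDDDDVVVVVVVVVVVVVVVVVVVVVAAAAAAAAA

Reading off run lengths: D runs 5, 8, 11, 14, 17; V runs 6, 9, 12, 15, 18; A runs 4, 5, 6, 7, 8 — each is linear in n (n = 1, 2, …).
For the next term, n = 6, so the run lengths are 20, 21, 9.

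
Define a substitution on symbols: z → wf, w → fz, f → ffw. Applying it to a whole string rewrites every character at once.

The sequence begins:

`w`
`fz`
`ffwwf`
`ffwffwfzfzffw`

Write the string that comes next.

Rewriting the 13 symbols of ffwffwfzfzffw one by one yields ffw ffw fz ffw ffw fz ffw wf ffw wf ffw ffw fz; concatenated:

ffwffwfzffwffwfzffwwfffwwfffwffwfz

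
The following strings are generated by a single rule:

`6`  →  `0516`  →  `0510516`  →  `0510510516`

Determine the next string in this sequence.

Each term is the previous one with 051 prepended.
So the next term is 051·0510510516.

0510510510516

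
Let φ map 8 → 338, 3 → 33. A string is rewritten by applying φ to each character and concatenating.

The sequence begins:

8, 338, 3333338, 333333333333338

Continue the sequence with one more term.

3333333333333333333333333333338

φ(333333333333338) expands symbol-by-symbol to 33 33 33 33 33 33 33 33 33 33 33 33 33 33 338; joining the 15 pieces gives the next term.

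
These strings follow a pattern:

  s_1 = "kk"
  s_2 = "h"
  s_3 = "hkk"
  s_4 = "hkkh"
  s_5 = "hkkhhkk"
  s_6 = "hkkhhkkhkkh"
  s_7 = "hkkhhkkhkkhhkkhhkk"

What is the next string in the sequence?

hkkhhkkhkkhhkkhhkkhkkhhkkhkkh

Each term (from the third on) is the previous term followed by the one before it: term 3 = h·kk = hkk.
So term 8 is hkkhhkkhkkhhkkhhkk·hkkhhkkhkkh.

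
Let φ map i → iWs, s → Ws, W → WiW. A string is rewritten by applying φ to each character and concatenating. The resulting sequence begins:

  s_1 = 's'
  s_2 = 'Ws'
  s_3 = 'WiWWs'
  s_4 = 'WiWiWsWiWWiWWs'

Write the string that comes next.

Rewriting the 14 symbols of WiWiWsWiWWiWWs one by one yields WiW iWs WiW iWs WiW Ws WiW iWs WiW WiW iWs WiW WiW Ws; concatenated:

WiWiWsWiWiWsWiWWsWiWiWsWiWWiWiWsWiWWiWWs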